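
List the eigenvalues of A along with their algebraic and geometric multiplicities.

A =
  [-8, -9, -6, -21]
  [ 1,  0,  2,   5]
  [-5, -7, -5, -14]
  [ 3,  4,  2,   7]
λ = -2: alg = 2, geom = 1; λ = -1: alg = 2, geom = 1

Step 1 — factor the characteristic polynomial to read off the algebraic multiplicities:
  χ_A(x) = (x + 1)^2*(x + 2)^2

Step 2 — compute geometric multiplicities via the rank-nullity identity g(λ) = n − rank(A − λI):
  rank(A − (-2)·I) = 3, so dim ker(A − (-2)·I) = n − 3 = 1
  rank(A − (-1)·I) = 3, so dim ker(A − (-1)·I) = n − 3 = 1

Summary:
  λ = -2: algebraic multiplicity = 2, geometric multiplicity = 1
  λ = -1: algebraic multiplicity = 2, geometric multiplicity = 1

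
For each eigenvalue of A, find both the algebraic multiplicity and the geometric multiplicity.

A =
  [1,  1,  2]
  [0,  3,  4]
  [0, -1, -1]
λ = 1: alg = 3, geom = 2

Step 1 — factor the characteristic polynomial to read off the algebraic multiplicities:
  χ_A(x) = (x - 1)^3

Step 2 — compute geometric multiplicities via the rank-nullity identity g(λ) = n − rank(A − λI):
  rank(A − (1)·I) = 1, so dim ker(A − (1)·I) = n − 1 = 2

Summary:
  λ = 1: algebraic multiplicity = 3, geometric multiplicity = 2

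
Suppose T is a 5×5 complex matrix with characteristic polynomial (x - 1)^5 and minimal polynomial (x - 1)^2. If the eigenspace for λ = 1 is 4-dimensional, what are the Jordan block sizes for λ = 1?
Block sizes for λ = 1: [2, 1, 1, 1]

Step 1 — from the characteristic polynomial, algebraic multiplicity of λ = 1 is 5. From dim ker(T − (1)·I) = 4, there are exactly 4 Jordan blocks for λ = 1.
Step 2 — from the minimal polynomial, the factor (x − 1)^2 tells us the largest block for λ = 1 has size 2.
Step 3 — with total size 5, 4 blocks, and largest block 2, the block sizes (in nonincreasing order) are [2, 1, 1, 1].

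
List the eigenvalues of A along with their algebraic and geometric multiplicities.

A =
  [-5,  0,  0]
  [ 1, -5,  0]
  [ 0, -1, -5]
λ = -5: alg = 3, geom = 1

Step 1 — factor the characteristic polynomial to read off the algebraic multiplicities:
  χ_A(x) = (x + 5)^3

Step 2 — compute geometric multiplicities via the rank-nullity identity g(λ) = n − rank(A − λI):
  rank(A − (-5)·I) = 2, so dim ker(A − (-5)·I) = n − 2 = 1

Summary:
  λ = -5: algebraic multiplicity = 3, geometric multiplicity = 1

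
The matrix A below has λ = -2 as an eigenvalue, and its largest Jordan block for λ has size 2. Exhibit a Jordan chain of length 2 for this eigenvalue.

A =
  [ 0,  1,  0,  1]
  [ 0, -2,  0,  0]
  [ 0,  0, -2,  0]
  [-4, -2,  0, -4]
A Jordan chain for λ = -2 of length 2:
v_1 = (2, 0, 0, -4)ᵀ
v_2 = (1, 0, 0, 0)ᵀ

Let N = A − (-2)·I. We want v_2 with N^2 v_2 = 0 but N^1 v_2 ≠ 0; then v_{j-1} := N · v_j for j = 2, …, 2.

Pick v_2 = (1, 0, 0, 0)ᵀ.
Then v_1 = N · v_2 = (2, 0, 0, -4)ᵀ.

Sanity check: (A − (-2)·I) v_1 = (0, 0, 0, 0)ᵀ = 0. ✓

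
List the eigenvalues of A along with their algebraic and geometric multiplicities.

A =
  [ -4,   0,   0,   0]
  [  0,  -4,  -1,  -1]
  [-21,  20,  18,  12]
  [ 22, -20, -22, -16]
λ = -4: alg = 3, geom = 1; λ = 6: alg = 1, geom = 1

Step 1 — factor the characteristic polynomial to read off the algebraic multiplicities:
  χ_A(x) = (x - 6)*(x + 4)^3

Step 2 — compute geometric multiplicities via the rank-nullity identity g(λ) = n − rank(A − λI):
  rank(A − (-4)·I) = 3, so dim ker(A − (-4)·I) = n − 3 = 1
  rank(A − (6)·I) = 3, so dim ker(A − (6)·I) = n − 3 = 1

Summary:
  λ = -4: algebraic multiplicity = 3, geometric multiplicity = 1
  λ = 6: algebraic multiplicity = 1, geometric multiplicity = 1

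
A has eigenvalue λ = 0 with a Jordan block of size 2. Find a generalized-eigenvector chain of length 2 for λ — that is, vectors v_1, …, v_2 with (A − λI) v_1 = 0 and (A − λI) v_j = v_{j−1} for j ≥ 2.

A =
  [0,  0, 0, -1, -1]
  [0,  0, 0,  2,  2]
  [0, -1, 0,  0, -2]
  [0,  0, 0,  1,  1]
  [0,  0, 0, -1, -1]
A Jordan chain for λ = 0 of length 2:
v_1 = (0, 0, -1, 0, 0)ᵀ
v_2 = (0, 1, 0, 0, 0)ᵀ

Let N = A − (0)·I. We want v_2 with N^2 v_2 = 0 but N^1 v_2 ≠ 0; then v_{j-1} := N · v_j for j = 2, …, 2.

Pick v_2 = (0, 1, 0, 0, 0)ᵀ.
Then v_1 = N · v_2 = (0, 0, -1, 0, 0)ᵀ.

Sanity check: (A − (0)·I) v_1 = (0, 0, 0, 0, 0)ᵀ = 0. ✓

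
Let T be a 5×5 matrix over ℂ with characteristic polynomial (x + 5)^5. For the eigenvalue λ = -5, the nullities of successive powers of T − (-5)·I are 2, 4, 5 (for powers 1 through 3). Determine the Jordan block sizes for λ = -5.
Block sizes for λ = -5: [3, 2]

From the dimensions of kernels of powers, the number of Jordan blocks of size at least j is d_j − d_{j−1} where d_j = dim ker(N^j) (with d_0 = 0). Computing the differences gives [2, 2, 1].
The number of blocks of size exactly k is (#blocks of size ≥ k) − (#blocks of size ≥ k + 1), so the partition is: 1 block(s) of size 2, 1 block(s) of size 3.
In nonincreasing order the block sizes are [3, 2].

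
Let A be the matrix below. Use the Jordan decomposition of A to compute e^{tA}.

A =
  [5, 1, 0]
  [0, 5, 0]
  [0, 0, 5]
e^{tA} =
  [exp(5*t), t*exp(5*t), 0]
  [0, exp(5*t), 0]
  [0, 0, exp(5*t)]

Strategy: write A = P · J · P⁻¹ where J is a Jordan canonical form, so e^{tA} = P · e^{tJ} · P⁻¹, and e^{tJ} can be computed block-by-block.

A has Jordan form
J =
  [5, 1, 0]
  [0, 5, 0]
  [0, 0, 5]
(up to reordering of blocks).

Per-block formulas:
  For a 1×1 block at λ = 5: exp(t · [5]) = [e^(5t)].
  For a 2×2 Jordan block J_2(5): exp(t · J_2(5)) = e^(5t)·(I + t·N), where N is the 2×2 nilpotent shift.

After assembling e^{tJ} and conjugating by P, we get:

e^{tA} =
  [exp(5*t), t*exp(5*t), 0]
  [0, exp(5*t), 0]
  [0, 0, exp(5*t)]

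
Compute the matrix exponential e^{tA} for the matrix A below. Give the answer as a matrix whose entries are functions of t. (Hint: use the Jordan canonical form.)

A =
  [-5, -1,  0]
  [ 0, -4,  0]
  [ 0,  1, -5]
e^{tA} =
  [exp(-5*t), -exp(-4*t) + exp(-5*t), 0]
  [0, exp(-4*t), 0]
  [0, exp(-4*t) - exp(-5*t), exp(-5*t)]

Strategy: write A = P · J · P⁻¹ where J is a Jordan canonical form, so e^{tA} = P · e^{tJ} · P⁻¹, and e^{tJ} can be computed block-by-block.

A has Jordan form
J =
  [-5,  0,  0]
  [ 0, -5,  0]
  [ 0,  0, -4]
(up to reordering of blocks).

Per-block formulas:
  For a 1×1 block at λ = -4: exp(t · [-4]) = [e^(-4t)].
  For a 1×1 block at λ = -5: exp(t · [-5]) = [e^(-5t)].

After assembling e^{tJ} and conjugating by P, we get:

e^{tA} =
  [exp(-5*t), -exp(-4*t) + exp(-5*t), 0]
  [0, exp(-4*t), 0]
  [0, exp(-4*t) - exp(-5*t), exp(-5*t)]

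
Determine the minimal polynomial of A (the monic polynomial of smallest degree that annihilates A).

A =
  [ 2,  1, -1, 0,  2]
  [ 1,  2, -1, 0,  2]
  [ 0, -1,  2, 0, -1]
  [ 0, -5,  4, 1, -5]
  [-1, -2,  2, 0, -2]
x^3 - 3*x^2 + 3*x - 1

The characteristic polynomial is χ_A(x) = (x - 1)^5, so the eigenvalues are known. The minimal polynomial is
  m_A(x) = Π_λ (x − λ)^{k_λ}
where k_λ is the size of the *largest* Jordan block for λ (equivalently, the smallest k with (A − λI)^k v = 0 for every generalised eigenvector v of λ).

  λ = 1: largest Jordan block has size 3, contributing (x − 1)^3

So m_A(x) = (x - 1)^3 = x^3 - 3*x^2 + 3*x - 1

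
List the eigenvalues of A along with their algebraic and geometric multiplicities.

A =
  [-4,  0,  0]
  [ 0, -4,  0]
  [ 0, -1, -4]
λ = -4: alg = 3, geom = 2

Step 1 — factor the characteristic polynomial to read off the algebraic multiplicities:
  χ_A(x) = (x + 4)^3

Step 2 — compute geometric multiplicities via the rank-nullity identity g(λ) = n − rank(A − λI):
  rank(A − (-4)·I) = 1, so dim ker(A − (-4)·I) = n − 1 = 2

Summary:
  λ = -4: algebraic multiplicity = 3, geometric multiplicity = 2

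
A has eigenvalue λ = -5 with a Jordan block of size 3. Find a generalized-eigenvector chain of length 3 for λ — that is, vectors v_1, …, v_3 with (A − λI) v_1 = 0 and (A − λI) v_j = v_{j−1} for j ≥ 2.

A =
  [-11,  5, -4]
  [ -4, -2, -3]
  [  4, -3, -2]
A Jordan chain for λ = -5 of length 3:
v_1 = (-3, -2, 2)ᵀ
v_2 = (5, 3, -3)ᵀ
v_3 = (0, 1, 0)ᵀ

Let N = A − (-5)·I. We want v_3 with N^3 v_3 = 0 but N^2 v_3 ≠ 0; then v_{j-1} := N · v_j for j = 3, …, 2.

Pick v_3 = (0, 1, 0)ᵀ.
Then v_2 = N · v_3 = (5, 3, -3)ᵀ.
Then v_1 = N · v_2 = (-3, -2, 2)ᵀ.

Sanity check: (A − (-5)·I) v_1 = (0, 0, 0)ᵀ = 0. ✓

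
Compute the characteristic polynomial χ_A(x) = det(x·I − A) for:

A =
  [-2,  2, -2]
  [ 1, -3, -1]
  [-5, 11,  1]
x^3 + 4*x^2

Expanding det(x·I − A) (e.g. by cofactor expansion or by noting that A is similar to its Jordan form J, which has the same characteristic polynomial as A) gives
  χ_A(x) = x^3 + 4*x^2
which factors as x^2*(x + 4). The eigenvalues (with algebraic multiplicities) are λ = -4 with multiplicity 1, λ = 0 with multiplicity 2.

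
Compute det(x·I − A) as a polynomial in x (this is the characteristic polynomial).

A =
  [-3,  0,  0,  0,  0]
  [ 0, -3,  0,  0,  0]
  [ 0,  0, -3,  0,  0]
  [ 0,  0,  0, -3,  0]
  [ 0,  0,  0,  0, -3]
x^5 + 15*x^4 + 90*x^3 + 270*x^2 + 405*x + 243

Expanding det(x·I − A) (e.g. by cofactor expansion or by noting that A is similar to its Jordan form J, which has the same characteristic polynomial as A) gives
  χ_A(x) = x^5 + 15*x^4 + 90*x^3 + 270*x^2 + 405*x + 243
which factors as (x + 3)^5. The eigenvalues (with algebraic multiplicities) are λ = -3 with multiplicity 5.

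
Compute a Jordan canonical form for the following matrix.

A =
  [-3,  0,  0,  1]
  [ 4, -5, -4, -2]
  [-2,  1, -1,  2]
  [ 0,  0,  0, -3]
J_2(-3) ⊕ J_2(-3)

The characteristic polynomial is
  det(x·I − A) = x^4 + 12*x^3 + 54*x^2 + 108*x + 81 = (x + 3)^4

Eigenvalues and multiplicities (the geometric multiplicity of λ is n − rank(A − λI), which equals the number of Jordan blocks for λ):
  λ = -3: algebraic multiplicity = 4, geometric multiplicity = 2

Determining the block sizes for each eigenvalue:
  λ = -3: with am = 4 and gm = 2, the partition is not yet determined (e.g. several partitions of 4 into 2 parts exist). Let N = A − (-3)·I. Computing rank(N^1) = 2, rank(N^2) = 0; the number of blocks of size ≥ j is rank(N^{j−1}) − rank(N^j), giving [2, 2]. So we have 2 block(s) of size 2 → block sizes [2, 2]

Assembling the blocks gives a Jordan form
J =
  [-3,  1,  0,  0]
  [ 0, -3,  0,  0]
  [ 0,  0, -3,  1]
  [ 0,  0,  0, -3]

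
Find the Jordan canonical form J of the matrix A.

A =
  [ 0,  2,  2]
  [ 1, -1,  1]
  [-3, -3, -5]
J_2(-2) ⊕ J_1(-2)

The characteristic polynomial is
  det(x·I − A) = x^3 + 6*x^2 + 12*x + 8 = (x + 2)^3

Eigenvalues and multiplicities (the geometric multiplicity of λ is n − rank(A − λI), which equals the number of Jordan blocks for λ):
  λ = -2: algebraic multiplicity = 3, geometric multiplicity = 2

Determining the block sizes for each eigenvalue:
  λ = -2: 2 blocks summing to 3 forces exactly one block of size 2 and the rest size 1 → block sizes [2, 1]

Assembling the blocks gives a Jordan form
J =
  [-2,  1,  0]
  [ 0, -2,  0]
  [ 0,  0, -2]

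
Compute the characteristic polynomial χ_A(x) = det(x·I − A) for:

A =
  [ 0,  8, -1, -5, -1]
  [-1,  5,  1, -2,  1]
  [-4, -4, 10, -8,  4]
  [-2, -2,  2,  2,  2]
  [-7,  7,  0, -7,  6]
x^5 - 23*x^4 + 192*x^3 - 648*x^2 + 432*x + 1296

Expanding det(x·I − A) (e.g. by cofactor expansion or by noting that A is similar to its Jordan form J, which has the same characteristic polynomial as A) gives
  χ_A(x) = x^5 - 23*x^4 + 192*x^3 - 648*x^2 + 432*x + 1296
which factors as (x - 6)^4*(x + 1). The eigenvalues (with algebraic multiplicities) are λ = -1 with multiplicity 1, λ = 6 with multiplicity 4.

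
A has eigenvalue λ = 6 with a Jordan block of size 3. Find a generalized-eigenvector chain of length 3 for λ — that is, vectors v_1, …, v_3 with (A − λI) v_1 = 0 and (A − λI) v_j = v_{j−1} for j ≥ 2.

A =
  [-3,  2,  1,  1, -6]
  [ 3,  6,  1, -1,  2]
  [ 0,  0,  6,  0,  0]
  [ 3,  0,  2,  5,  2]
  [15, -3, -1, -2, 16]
A Jordan chain for λ = 6 of length 3:
v_1 = (1, -1, 0, -1, -2)ᵀ
v_2 = (1, 1, 0, 2, -1)ᵀ
v_3 = (0, 0, 1, 0, 0)ᵀ

Let N = A − (6)·I. We want v_3 with N^3 v_3 = 0 but N^2 v_3 ≠ 0; then v_{j-1} := N · v_j for j = 3, …, 2.

Pick v_3 = (0, 0, 1, 0, 0)ᵀ.
Then v_2 = N · v_3 = (1, 1, 0, 2, -1)ᵀ.
Then v_1 = N · v_2 = (1, -1, 0, -1, -2)ᵀ.

Sanity check: (A − (6)·I) v_1 = (0, 0, 0, 0, 0)ᵀ = 0. ✓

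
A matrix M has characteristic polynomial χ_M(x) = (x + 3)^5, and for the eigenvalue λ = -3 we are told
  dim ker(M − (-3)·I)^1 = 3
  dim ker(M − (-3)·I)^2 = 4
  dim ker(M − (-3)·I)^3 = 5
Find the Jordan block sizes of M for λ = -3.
Block sizes for λ = -3: [3, 1, 1]

From the dimensions of kernels of powers, the number of Jordan blocks of size at least j is d_j − d_{j−1} where d_j = dim ker(N^j) (with d_0 = 0). Computing the differences gives [3, 1, 1].
The number of blocks of size exactly k is (#blocks of size ≥ k) − (#blocks of size ≥ k + 1), so the partition is: 2 block(s) of size 1, 1 block(s) of size 3.
In nonincreasing order the block sizes are [3, 1, 1].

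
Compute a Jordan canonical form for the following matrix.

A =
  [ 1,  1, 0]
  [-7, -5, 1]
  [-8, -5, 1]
J_3(-1)

The characteristic polynomial is
  det(x·I − A) = x^3 + 3*x^2 + 3*x + 1 = (x + 1)^3

Eigenvalues and multiplicities (the geometric multiplicity of λ is n − rank(A − λI), which equals the number of Jordan blocks for λ):
  λ = -1: algebraic multiplicity = 3, geometric multiplicity = 1

Determining the block sizes for each eigenvalue:
  λ = -1: one block (gm = 1), so the single block has size am = 3 → block sizes [3]

Assembling the blocks gives a Jordan form
J =
  [-1,  1,  0]
  [ 0, -1,  1]
  [ 0,  0, -1]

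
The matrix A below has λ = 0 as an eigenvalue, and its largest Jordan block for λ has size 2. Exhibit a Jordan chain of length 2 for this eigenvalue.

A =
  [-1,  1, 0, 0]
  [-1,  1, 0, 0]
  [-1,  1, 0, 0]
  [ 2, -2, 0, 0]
A Jordan chain for λ = 0 of length 2:
v_1 = (-1, -1, -1, 2)ᵀ
v_2 = (1, 0, 0, 0)ᵀ

Let N = A − (0)·I. We want v_2 with N^2 v_2 = 0 but N^1 v_2 ≠ 0; then v_{j-1} := N · v_j for j = 2, …, 2.

Pick v_2 = (1, 0, 0, 0)ᵀ.
Then v_1 = N · v_2 = (-1, -1, -1, 2)ᵀ.

Sanity check: (A − (0)·I) v_1 = (0, 0, 0, 0)ᵀ = 0. ✓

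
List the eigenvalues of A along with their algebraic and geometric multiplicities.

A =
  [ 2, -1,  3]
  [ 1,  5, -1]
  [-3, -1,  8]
λ = 5: alg = 3, geom = 1

Step 1 — factor the characteristic polynomial to read off the algebraic multiplicities:
  χ_A(x) = (x - 5)^3

Step 2 — compute geometric multiplicities via the rank-nullity identity g(λ) = n − rank(A − λI):
  rank(A − (5)·I) = 2, so dim ker(A − (5)·I) = n − 2 = 1

Summary:
  λ = 5: algebraic multiplicity = 3, geometric multiplicity = 1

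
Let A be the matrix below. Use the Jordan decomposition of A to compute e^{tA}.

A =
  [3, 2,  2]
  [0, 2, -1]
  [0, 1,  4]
e^{tA} =
  [exp(3*t), 2*t*exp(3*t), 2*t*exp(3*t)]
  [0, -t*exp(3*t) + exp(3*t), -t*exp(3*t)]
  [0, t*exp(3*t), t*exp(3*t) + exp(3*t)]

Strategy: write A = P · J · P⁻¹ where J is a Jordan canonical form, so e^{tA} = P · e^{tJ} · P⁻¹, and e^{tJ} can be computed block-by-block.

A has Jordan form
J =
  [3, 1, 0]
  [0, 3, 0]
  [0, 0, 3]
(up to reordering of blocks).

Per-block formulas:
  For a 2×2 Jordan block J_2(3): exp(t · J_2(3)) = e^(3t)·(I + t·N), where N is the 2×2 nilpotent shift.
  For a 1×1 block at λ = 3: exp(t · [3]) = [e^(3t)].

After assembling e^{tJ} and conjugating by P, we get:

e^{tA} =
  [exp(3*t), 2*t*exp(3*t), 2*t*exp(3*t)]
  [0, -t*exp(3*t) + exp(3*t), -t*exp(3*t)]
  [0, t*exp(3*t), t*exp(3*t) + exp(3*t)]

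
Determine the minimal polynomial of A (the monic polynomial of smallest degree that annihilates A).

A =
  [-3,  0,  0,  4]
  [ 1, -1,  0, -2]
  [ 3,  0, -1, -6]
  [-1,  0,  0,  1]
x^2 + 2*x + 1

The characteristic polynomial is χ_A(x) = (x + 1)^4, so the eigenvalues are known. The minimal polynomial is
  m_A(x) = Π_λ (x − λ)^{k_λ}
where k_λ is the size of the *largest* Jordan block for λ (equivalently, the smallest k with (A − λI)^k v = 0 for every generalised eigenvector v of λ).

  λ = -1: largest Jordan block has size 2, contributing (x + 1)^2

So m_A(x) = (x + 1)^2 = x^2 + 2*x + 1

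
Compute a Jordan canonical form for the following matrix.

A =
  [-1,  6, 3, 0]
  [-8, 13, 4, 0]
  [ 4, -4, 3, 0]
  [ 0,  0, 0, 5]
J_2(5) ⊕ J_1(5) ⊕ J_1(5)

The characteristic polynomial is
  det(x·I − A) = x^4 - 20*x^3 + 150*x^2 - 500*x + 625 = (x - 5)^4

Eigenvalues and multiplicities (the geometric multiplicity of λ is n − rank(A − λI), which equals the number of Jordan blocks for λ):
  λ = 5: algebraic multiplicity = 4, geometric multiplicity = 3

Determining the block sizes for each eigenvalue:
  λ = 5: 3 blocks summing to 4 forces exactly one block of size 2 and the rest size 1 → block sizes [2, 1, 1]

Assembling the blocks gives a Jordan form
J =
  [5, 1, 0, 0]
  [0, 5, 0, 0]
  [0, 0, 5, 0]
  [0, 0, 0, 5]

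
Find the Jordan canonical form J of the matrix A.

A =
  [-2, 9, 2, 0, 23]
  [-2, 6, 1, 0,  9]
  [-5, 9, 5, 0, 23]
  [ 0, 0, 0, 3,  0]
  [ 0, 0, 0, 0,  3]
J_3(3) ⊕ J_1(3) ⊕ J_1(3)

The characteristic polynomial is
  det(x·I − A) = x^5 - 15*x^4 + 90*x^3 - 270*x^2 + 405*x - 243 = (x - 3)^5

Eigenvalues and multiplicities (the geometric multiplicity of λ is n − rank(A − λI), which equals the number of Jordan blocks for λ):
  λ = 3: algebraic multiplicity = 5, geometric multiplicity = 3

Determining the block sizes for each eigenvalue:
  λ = 3: with am = 5 and gm = 3, the partition is not yet determined (e.g. several partitions of 5 into 3 parts exist). Let N = A − (3)·I. Computing rank(N^1) = 2, rank(N^2) = 1, rank(N^3) = 0; the number of blocks of size ≥ j is rank(N^{j−1}) − rank(N^j), giving [3, 1, 1]. So we have 1 block(s) of size 3, 2 block(s) of size 1 → block sizes [3, 1, 1]

Assembling the blocks gives a Jordan form
J =
  [3, 1, 0, 0, 0]
  [0, 3, 1, 0, 0]
  [0, 0, 3, 0, 0]
  [0, 0, 0, 3, 0]
  [0, 0, 0, 0, 3]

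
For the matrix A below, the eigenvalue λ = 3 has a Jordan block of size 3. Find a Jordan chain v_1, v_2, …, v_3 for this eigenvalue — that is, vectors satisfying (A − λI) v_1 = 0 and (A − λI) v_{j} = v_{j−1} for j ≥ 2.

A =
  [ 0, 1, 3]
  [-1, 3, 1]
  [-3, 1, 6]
A Jordan chain for λ = 3 of length 3:
v_1 = (-1, 0, -1)ᵀ
v_2 = (-3, -1, -3)ᵀ
v_3 = (1, 0, 0)ᵀ

Let N = A − (3)·I. We want v_3 with N^3 v_3 = 0 but N^2 v_3 ≠ 0; then v_{j-1} := N · v_j for j = 3, …, 2.

Pick v_3 = (1, 0, 0)ᵀ.
Then v_2 = N · v_3 = (-3, -1, -3)ᵀ.
Then v_1 = N · v_2 = (-1, 0, -1)ᵀ.

Sanity check: (A − (3)·I) v_1 = (0, 0, 0)ᵀ = 0. ✓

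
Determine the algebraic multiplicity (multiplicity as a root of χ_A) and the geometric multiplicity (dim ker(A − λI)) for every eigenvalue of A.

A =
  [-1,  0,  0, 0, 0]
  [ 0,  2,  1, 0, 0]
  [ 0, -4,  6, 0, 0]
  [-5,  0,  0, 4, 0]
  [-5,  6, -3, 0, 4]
λ = -1: alg = 1, geom = 1; λ = 4: alg = 4, geom = 3

Step 1 — factor the characteristic polynomial to read off the algebraic multiplicities:
  χ_A(x) = (x - 4)^4*(x + 1)

Step 2 — compute geometric multiplicities via the rank-nullity identity g(λ) = n − rank(A − λI):
  rank(A − (-1)·I) = 4, so dim ker(A − (-1)·I) = n − 4 = 1
  rank(A − (4)·I) = 2, so dim ker(A − (4)·I) = n − 2 = 3

Summary:
  λ = -1: algebraic multiplicity = 1, geometric multiplicity = 1
  λ = 4: algebraic multiplicity = 4, geometric multiplicity = 3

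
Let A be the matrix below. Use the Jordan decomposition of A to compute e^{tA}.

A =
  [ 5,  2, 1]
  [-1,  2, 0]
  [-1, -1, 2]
e^{tA} =
  [t^2*exp(3*t)/2 + 2*t*exp(3*t) + exp(3*t), t^2*exp(3*t)/2 + 2*t*exp(3*t), t^2*exp(3*t)/2 + t*exp(3*t)]
  [-t^2*exp(3*t)/2 - t*exp(3*t), -t^2*exp(3*t)/2 - t*exp(3*t) + exp(3*t), -t^2*exp(3*t)/2]
  [-t*exp(3*t), -t*exp(3*t), -t*exp(3*t) + exp(3*t)]

Strategy: write A = P · J · P⁻¹ where J is a Jordan canonical form, so e^{tA} = P · e^{tJ} · P⁻¹, and e^{tJ} can be computed block-by-block.

A has Jordan form
J =
  [3, 1, 0]
  [0, 3, 1]
  [0, 0, 3]
(up to reordering of blocks).

Per-block formulas:
  For a 3×3 Jordan block J_3(3): exp(t · J_3(3)) = e^(3t)·(I + t·N + (t^2/2)·N^2), where N is the 3×3 nilpotent shift.

After assembling e^{tJ} and conjugating by P, we get:

e^{tA} =
  [t^2*exp(3*t)/2 + 2*t*exp(3*t) + exp(3*t), t^2*exp(3*t)/2 + 2*t*exp(3*t), t^2*exp(3*t)/2 + t*exp(3*t)]
  [-t^2*exp(3*t)/2 - t*exp(3*t), -t^2*exp(3*t)/2 - t*exp(3*t) + exp(3*t), -t^2*exp(3*t)/2]
  [-t*exp(3*t), -t*exp(3*t), -t*exp(3*t) + exp(3*t)]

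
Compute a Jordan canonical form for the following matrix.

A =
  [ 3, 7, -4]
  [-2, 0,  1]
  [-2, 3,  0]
J_3(1)

The characteristic polynomial is
  det(x·I − A) = x^3 - 3*x^2 + 3*x - 1 = (x - 1)^3

Eigenvalues and multiplicities (the geometric multiplicity of λ is n − rank(A − λI), which equals the number of Jordan blocks for λ):
  λ = 1: algebraic multiplicity = 3, geometric multiplicity = 1

Determining the block sizes for each eigenvalue:
  λ = 1: one block (gm = 1), so the single block has size am = 3 → block sizes [3]

Assembling the blocks gives a Jordan form
J =
  [1, 1, 0]
  [0, 1, 1]
  [0, 0, 1]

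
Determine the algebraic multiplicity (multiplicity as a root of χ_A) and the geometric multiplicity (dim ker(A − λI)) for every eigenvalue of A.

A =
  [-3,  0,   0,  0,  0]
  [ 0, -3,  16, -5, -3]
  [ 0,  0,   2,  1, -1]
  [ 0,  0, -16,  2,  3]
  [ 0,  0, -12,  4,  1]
λ = -3: alg = 2, geom = 2; λ = 0: alg = 2, geom = 1; λ = 5: alg = 1, geom = 1

Step 1 — factor the characteristic polynomial to read off the algebraic multiplicities:
  χ_A(x) = x^2*(x - 5)*(x + 3)^2

Step 2 — compute geometric multiplicities via the rank-nullity identity g(λ) = n − rank(A − λI):
  rank(A − (-3)·I) = 3, so dim ker(A − (-3)·I) = n − 3 = 2
  rank(A − (0)·I) = 4, so dim ker(A − (0)·I) = n − 4 = 1
  rank(A − (5)·I) = 4, so dim ker(A − (5)·I) = n − 4 = 1

Summary:
  λ = -3: algebraic multiplicity = 2, geometric multiplicity = 2
  λ = 0: algebraic multiplicity = 2, geometric multiplicity = 1
  λ = 5: algebraic multiplicity = 1, geometric multiplicity = 1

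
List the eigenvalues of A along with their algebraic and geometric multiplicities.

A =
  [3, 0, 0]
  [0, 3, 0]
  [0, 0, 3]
λ = 3: alg = 3, geom = 3

Step 1 — factor the characteristic polynomial to read off the algebraic multiplicities:
  χ_A(x) = (x - 3)^3

Step 2 — compute geometric multiplicities via the rank-nullity identity g(λ) = n − rank(A − λI):
  rank(A − (3)·I) = 0, so dim ker(A − (3)·I) = n − 0 = 3

Summary:
  λ = 3: algebraic multiplicity = 3, geometric multiplicity = 3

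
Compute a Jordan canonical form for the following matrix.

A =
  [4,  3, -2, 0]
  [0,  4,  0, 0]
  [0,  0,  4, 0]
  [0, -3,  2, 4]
J_2(4) ⊕ J_1(4) ⊕ J_1(4)

The characteristic polynomial is
  det(x·I − A) = x^4 - 16*x^3 + 96*x^2 - 256*x + 256 = (x - 4)^4

Eigenvalues and multiplicities (the geometric multiplicity of λ is n − rank(A − λI), which equals the number of Jordan blocks for λ):
  λ = 4: algebraic multiplicity = 4, geometric multiplicity = 3

Determining the block sizes for each eigenvalue:
  λ = 4: 3 blocks summing to 4 forces exactly one block of size 2 and the rest size 1 → block sizes [2, 1, 1]

Assembling the blocks gives a Jordan form
J =
  [4, 1, 0, 0]
  [0, 4, 0, 0]
  [0, 0, 4, 0]
  [0, 0, 0, 4]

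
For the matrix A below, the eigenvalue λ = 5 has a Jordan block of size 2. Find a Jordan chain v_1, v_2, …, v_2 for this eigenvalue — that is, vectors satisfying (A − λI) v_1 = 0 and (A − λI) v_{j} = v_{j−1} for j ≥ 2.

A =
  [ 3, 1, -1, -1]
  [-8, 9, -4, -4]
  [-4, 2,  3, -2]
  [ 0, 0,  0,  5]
A Jordan chain for λ = 5 of length 2:
v_1 = (-2, -8, -4, 0)ᵀ
v_2 = (1, 0, 0, 0)ᵀ

Let N = A − (5)·I. We want v_2 with N^2 v_2 = 0 but N^1 v_2 ≠ 0; then v_{j-1} := N · v_j for j = 2, …, 2.

Pick v_2 = (1, 0, 0, 0)ᵀ.
Then v_1 = N · v_2 = (-2, -8, -4, 0)ᵀ.

Sanity check: (A − (5)·I) v_1 = (0, 0, 0, 0)ᵀ = 0. ✓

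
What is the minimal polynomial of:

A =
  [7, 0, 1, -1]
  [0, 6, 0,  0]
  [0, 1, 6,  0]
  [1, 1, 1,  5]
x^2 - 12*x + 36

The characteristic polynomial is χ_A(x) = (x - 6)^4, so the eigenvalues are known. The minimal polynomial is
  m_A(x) = Π_λ (x − λ)^{k_λ}
where k_λ is the size of the *largest* Jordan block for λ (equivalently, the smallest k with (A − λI)^k v = 0 for every generalised eigenvector v of λ).

  λ = 6: largest Jordan block has size 2, contributing (x − 6)^2

So m_A(x) = (x - 6)^2 = x^2 - 12*x + 36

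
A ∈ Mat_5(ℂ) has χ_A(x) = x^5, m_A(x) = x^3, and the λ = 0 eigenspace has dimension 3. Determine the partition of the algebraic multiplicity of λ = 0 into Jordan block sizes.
Block sizes for λ = 0: [3, 1, 1]

Step 1 — from the characteristic polynomial, algebraic multiplicity of λ = 0 is 5. From dim ker(A − (0)·I) = 3, there are exactly 3 Jordan blocks for λ = 0.
Step 2 — from the minimal polynomial, the factor (x − 0)^3 tells us the largest block for λ = 0 has size 3.
Step 3 — with total size 5, 3 blocks, and largest block 3, the block sizes (in nonincreasing order) are [3, 1, 1].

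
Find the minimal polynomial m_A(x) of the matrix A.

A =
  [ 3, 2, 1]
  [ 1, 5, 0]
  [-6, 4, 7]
x^3 - 15*x^2 + 75*x - 125

The characteristic polynomial is χ_A(x) = (x - 5)^3, so the eigenvalues are known. The minimal polynomial is
  m_A(x) = Π_λ (x − λ)^{k_λ}
where k_λ is the size of the *largest* Jordan block for λ (equivalently, the smallest k with (A − λI)^k v = 0 for every generalised eigenvector v of λ).

  λ = 5: largest Jordan block has size 3, contributing (x − 5)^3

So m_A(x) = (x - 5)^3 = x^3 - 15*x^2 + 75*x - 125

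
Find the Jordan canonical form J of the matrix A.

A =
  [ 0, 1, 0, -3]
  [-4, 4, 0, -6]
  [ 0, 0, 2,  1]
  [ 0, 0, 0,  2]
J_2(2) ⊕ J_2(2)

The characteristic polynomial is
  det(x·I − A) = x^4 - 8*x^3 + 24*x^2 - 32*x + 16 = (x - 2)^4

Eigenvalues and multiplicities (the geometric multiplicity of λ is n − rank(A − λI), which equals the number of Jordan blocks for λ):
  λ = 2: algebraic multiplicity = 4, geometric multiplicity = 2

Determining the block sizes for each eigenvalue:
  λ = 2: with am = 4 and gm = 2, the partition is not yet determined (e.g. several partitions of 4 into 2 parts exist). Let N = A − (2)·I. Computing rank(N^1) = 2, rank(N^2) = 0; the number of blocks of size ≥ j is rank(N^{j−1}) − rank(N^j), giving [2, 2]. So we have 2 block(s) of size 2 → block sizes [2, 2]

Assembling the blocks gives a Jordan form
J =
  [2, 1, 0, 0]
  [0, 2, 0, 0]
  [0, 0, 2, 1]
  [0, 0, 0, 2]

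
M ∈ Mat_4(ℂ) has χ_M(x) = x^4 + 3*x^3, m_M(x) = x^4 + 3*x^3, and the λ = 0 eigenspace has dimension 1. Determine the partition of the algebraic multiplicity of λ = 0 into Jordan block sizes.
Block sizes for λ = 0: [3]

Step 1 — from the characteristic polynomial, algebraic multiplicity of λ = 0 is 3. From dim ker(M − (0)·I) = 1, there are exactly 1 Jordan blocks for λ = 0.
Step 2 — from the minimal polynomial, the factor (x − 0)^3 tells us the largest block for λ = 0 has size 3.
Step 3 — with total size 3, 1 blocks, and largest block 3, the block sizes (in nonincreasing order) are [3].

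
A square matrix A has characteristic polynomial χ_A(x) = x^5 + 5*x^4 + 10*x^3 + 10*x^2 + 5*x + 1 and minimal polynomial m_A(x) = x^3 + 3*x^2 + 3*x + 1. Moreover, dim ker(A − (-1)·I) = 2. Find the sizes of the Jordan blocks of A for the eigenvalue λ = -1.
Block sizes for λ = -1: [3, 2]

Step 1 — from the characteristic polynomial, algebraic multiplicity of λ = -1 is 5. From dim ker(A − (-1)·I) = 2, there are exactly 2 Jordan blocks for λ = -1.
Step 2 — from the minimal polynomial, the factor (x + 1)^3 tells us the largest block for λ = -1 has size 3.
Step 3 — with total size 5, 2 blocks, and largest block 3, the block sizes (in nonincreasing order) are [3, 2].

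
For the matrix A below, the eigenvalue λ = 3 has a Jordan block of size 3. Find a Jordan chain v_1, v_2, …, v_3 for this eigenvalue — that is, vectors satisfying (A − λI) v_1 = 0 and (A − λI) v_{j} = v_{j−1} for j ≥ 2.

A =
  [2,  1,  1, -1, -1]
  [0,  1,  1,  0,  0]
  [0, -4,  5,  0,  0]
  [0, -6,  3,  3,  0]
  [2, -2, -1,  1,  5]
A Jordan chain for λ = 3 of length 3:
v_1 = (-2, 0, 0, 0, 2)ᵀ
v_2 = (-2, 2, 4, 6, 4)ᵀ
v_3 = (1, -1, 0, 0, 0)ᵀ

Let N = A − (3)·I. We want v_3 with N^3 v_3 = 0 but N^2 v_3 ≠ 0; then v_{j-1} := N · v_j for j = 3, …, 2.

Pick v_3 = (1, -1, 0, 0, 0)ᵀ.
Then v_2 = N · v_3 = (-2, 2, 4, 6, 4)ᵀ.
Then v_1 = N · v_2 = (-2, 0, 0, 0, 2)ᵀ.

Sanity check: (A − (3)·I) v_1 = (0, 0, 0, 0, 0)ᵀ = 0. ✓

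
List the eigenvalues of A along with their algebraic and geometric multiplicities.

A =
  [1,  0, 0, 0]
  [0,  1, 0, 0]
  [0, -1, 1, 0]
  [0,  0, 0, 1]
λ = 1: alg = 4, geom = 3

Step 1 — factor the characteristic polynomial to read off the algebraic multiplicities:
  χ_A(x) = (x - 1)^4

Step 2 — compute geometric multiplicities via the rank-nullity identity g(λ) = n − rank(A − λI):
  rank(A − (1)·I) = 1, so dim ker(A − (1)·I) = n − 1 = 3

Summary:
  λ = 1: algebraic multiplicity = 4, geometric multiplicity = 3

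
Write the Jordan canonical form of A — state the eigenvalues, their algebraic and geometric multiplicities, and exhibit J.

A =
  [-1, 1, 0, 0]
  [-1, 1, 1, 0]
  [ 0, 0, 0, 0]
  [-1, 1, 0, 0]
J_3(0) ⊕ J_1(0)

The characteristic polynomial is
  det(x·I − A) = x^4

Eigenvalues and multiplicities (the geometric multiplicity of λ is n − rank(A − λI), which equals the number of Jordan blocks for λ):
  λ = 0: algebraic multiplicity = 4, geometric multiplicity = 2

Determining the block sizes for each eigenvalue:
  λ = 0: with am = 4 and gm = 2, the partition is not yet determined (e.g. several partitions of 4 into 2 parts exist). Let N = A − (0)·I. Computing rank(N^1) = 2, rank(N^2) = 1, rank(N^3) = 0; the number of blocks of size ≥ j is rank(N^{j−1}) − rank(N^j), giving [2, 1, 1]. So we have 1 block(s) of size 3, 1 block(s) of size 1 → block sizes [3, 1]

Assembling the blocks gives a Jordan form
J =
  [0, 1, 0, 0]
  [0, 0, 1, 0]
  [0, 0, 0, 0]
  [0, 0, 0, 0]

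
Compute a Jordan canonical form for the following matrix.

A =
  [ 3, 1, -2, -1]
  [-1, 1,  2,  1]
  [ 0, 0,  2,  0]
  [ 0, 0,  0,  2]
J_2(2) ⊕ J_1(2) ⊕ J_1(2)

The characteristic polynomial is
  det(x·I − A) = x^4 - 8*x^3 + 24*x^2 - 32*x + 16 = (x - 2)^4

Eigenvalues and multiplicities (the geometric multiplicity of λ is n − rank(A − λI), which equals the number of Jordan blocks for λ):
  λ = 2: algebraic multiplicity = 4, geometric multiplicity = 3

Determining the block sizes for each eigenvalue:
  λ = 2: 3 blocks summing to 4 forces exactly one block of size 2 and the rest size 1 → block sizes [2, 1, 1]

Assembling the blocks gives a Jordan form
J =
  [2, 1, 0, 0]
  [0, 2, 0, 0]
  [0, 0, 2, 0]
  [0, 0, 0, 2]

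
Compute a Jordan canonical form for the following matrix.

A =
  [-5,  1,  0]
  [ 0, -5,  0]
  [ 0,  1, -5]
J_2(-5) ⊕ J_1(-5)

The characteristic polynomial is
  det(x·I − A) = x^3 + 15*x^2 + 75*x + 125 = (x + 5)^3

Eigenvalues and multiplicities (the geometric multiplicity of λ is n − rank(A − λI), which equals the number of Jordan blocks for λ):
  λ = -5: algebraic multiplicity = 3, geometric multiplicity = 2

Determining the block sizes for each eigenvalue:
  λ = -5: 2 blocks summing to 3 forces exactly one block of size 2 and the rest size 1 → block sizes [2, 1]

Assembling the blocks gives a Jordan form
J =
  [-5,  1,  0]
  [ 0, -5,  0]
  [ 0,  0, -5]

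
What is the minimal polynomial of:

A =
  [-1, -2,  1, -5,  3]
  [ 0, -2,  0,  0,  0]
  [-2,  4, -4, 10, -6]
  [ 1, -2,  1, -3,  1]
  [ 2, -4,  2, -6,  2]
x^3 + 4*x^2 + 4*x

The characteristic polynomial is χ_A(x) = x*(x + 2)^4, so the eigenvalues are known. The minimal polynomial is
  m_A(x) = Π_λ (x − λ)^{k_λ}
where k_λ is the size of the *largest* Jordan block for λ (equivalently, the smallest k with (A − λI)^k v = 0 for every generalised eigenvector v of λ).

  λ = -2: largest Jordan block has size 2, contributing (x + 2)^2
  λ = 0: largest Jordan block has size 1, contributing (x − 0)

So m_A(x) = x*(x + 2)^2 = x^3 + 4*x^2 + 4*x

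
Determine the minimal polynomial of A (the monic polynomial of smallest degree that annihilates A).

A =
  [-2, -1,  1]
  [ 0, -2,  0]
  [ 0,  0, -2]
x^2 + 4*x + 4

The characteristic polynomial is χ_A(x) = (x + 2)^3, so the eigenvalues are known. The minimal polynomial is
  m_A(x) = Π_λ (x − λ)^{k_λ}
where k_λ is the size of the *largest* Jordan block for λ (equivalently, the smallest k with (A − λI)^k v = 0 for every generalised eigenvector v of λ).

  λ = -2: largest Jordan block has size 2, contributing (x + 2)^2

So m_A(x) = (x + 2)^2 = x^2 + 4*x + 4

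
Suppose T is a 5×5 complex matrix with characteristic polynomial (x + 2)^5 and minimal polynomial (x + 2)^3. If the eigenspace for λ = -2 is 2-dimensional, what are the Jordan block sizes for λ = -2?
Block sizes for λ = -2: [3, 2]

Step 1 — from the characteristic polynomial, algebraic multiplicity of λ = -2 is 5. From dim ker(T − (-2)·I) = 2, there are exactly 2 Jordan blocks for λ = -2.
Step 2 — from the minimal polynomial, the factor (x + 2)^3 tells us the largest block for λ = -2 has size 3.
Step 3 — with total size 5, 2 blocks, and largest block 3, the block sizes (in nonincreasing order) are [3, 2].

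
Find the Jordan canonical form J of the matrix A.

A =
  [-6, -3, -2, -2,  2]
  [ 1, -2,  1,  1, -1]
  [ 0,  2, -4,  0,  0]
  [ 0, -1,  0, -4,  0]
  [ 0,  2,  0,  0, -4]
J_3(-4) ⊕ J_1(-4) ⊕ J_1(-4)

The characteristic polynomial is
  det(x·I − A) = x^5 + 20*x^4 + 160*x^3 + 640*x^2 + 1280*x + 1024 = (x + 4)^5

Eigenvalues and multiplicities (the geometric multiplicity of λ is n − rank(A − λI), which equals the number of Jordan blocks for λ):
  λ = -4: algebraic multiplicity = 5, geometric multiplicity = 3

Determining the block sizes for each eigenvalue:
  λ = -4: with am = 5 and gm = 3, the partition is not yet determined (e.g. several partitions of 5 into 3 parts exist). Let N = A − (-4)·I. Computing rank(N^1) = 2, rank(N^2) = 1, rank(N^3) = 0; the number of blocks of size ≥ j is rank(N^{j−1}) − rank(N^j), giving [3, 1, 1]. So we have 1 block(s) of size 3, 2 block(s) of size 1 → block sizes [3, 1, 1]

Assembling the blocks gives a Jordan form
J =
  [-4,  1,  0,  0,  0]
  [ 0, -4,  1,  0,  0]
  [ 0,  0, -4,  0,  0]
  [ 0,  0,  0, -4,  0]
  [ 0,  0,  0,  0, -4]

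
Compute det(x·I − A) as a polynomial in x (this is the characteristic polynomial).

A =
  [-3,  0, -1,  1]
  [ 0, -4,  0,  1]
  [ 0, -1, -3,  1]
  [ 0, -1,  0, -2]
x^4 + 12*x^3 + 54*x^2 + 108*x + 81

Expanding det(x·I − A) (e.g. by cofactor expansion or by noting that A is similar to its Jordan form J, which has the same characteristic polynomial as A) gives
  χ_A(x) = x^4 + 12*x^3 + 54*x^2 + 108*x + 81
which factors as (x + 3)^4. The eigenvalues (with algebraic multiplicities) are λ = -3 with multiplicity 4.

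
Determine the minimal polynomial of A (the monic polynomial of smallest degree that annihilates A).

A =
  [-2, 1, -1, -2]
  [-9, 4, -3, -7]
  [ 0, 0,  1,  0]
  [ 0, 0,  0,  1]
x^3 - 3*x^2 + 3*x - 1

The characteristic polynomial is χ_A(x) = (x - 1)^4, so the eigenvalues are known. The minimal polynomial is
  m_A(x) = Π_λ (x − λ)^{k_λ}
where k_λ is the size of the *largest* Jordan block for λ (equivalently, the smallest k with (A − λI)^k v = 0 for every generalised eigenvector v of λ).

  λ = 1: largest Jordan block has size 3, contributing (x − 1)^3

So m_A(x) = (x - 1)^3 = x^3 - 3*x^2 + 3*x - 1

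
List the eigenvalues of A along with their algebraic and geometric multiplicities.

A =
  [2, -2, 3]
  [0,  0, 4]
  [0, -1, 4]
λ = 2: alg = 3, geom = 1

Step 1 — factor the characteristic polynomial to read off the algebraic multiplicities:
  χ_A(x) = (x - 2)^3

Step 2 — compute geometric multiplicities via the rank-nullity identity g(λ) = n − rank(A − λI):
  rank(A − (2)·I) = 2, so dim ker(A − (2)·I) = n − 2 = 1

Summary:
  λ = 2: algebraic multiplicity = 3, geometric multiplicity = 1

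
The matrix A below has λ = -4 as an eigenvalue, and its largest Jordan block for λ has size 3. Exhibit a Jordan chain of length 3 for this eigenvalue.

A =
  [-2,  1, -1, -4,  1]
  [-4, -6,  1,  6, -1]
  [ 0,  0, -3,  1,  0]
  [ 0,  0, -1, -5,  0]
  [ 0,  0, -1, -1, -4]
A Jordan chain for λ = -4 of length 3:
v_1 = (1, -2, 0, 0, 0)ᵀ
v_2 = (-1, 1, 1, -1, -1)ᵀ
v_3 = (0, 0, 1, 0, 0)ᵀ

Let N = A − (-4)·I. We want v_3 with N^3 v_3 = 0 but N^2 v_3 ≠ 0; then v_{j-1} := N · v_j for j = 3, …, 2.

Pick v_3 = (0, 0, 1, 0, 0)ᵀ.
Then v_2 = N · v_3 = (-1, 1, 1, -1, -1)ᵀ.
Then v_1 = N · v_2 = (1, -2, 0, 0, 0)ᵀ.

Sanity check: (A − (-4)·I) v_1 = (0, 0, 0, 0, 0)ᵀ = 0. ✓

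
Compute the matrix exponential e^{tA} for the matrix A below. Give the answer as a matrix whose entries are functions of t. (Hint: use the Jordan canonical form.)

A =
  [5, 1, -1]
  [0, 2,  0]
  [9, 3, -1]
e^{tA} =
  [3*t*exp(2*t) + exp(2*t), t*exp(2*t), -t*exp(2*t)]
  [0, exp(2*t), 0]
  [9*t*exp(2*t), 3*t*exp(2*t), -3*t*exp(2*t) + exp(2*t)]

Strategy: write A = P · J · P⁻¹ where J is a Jordan canonical form, so e^{tA} = P · e^{tJ} · P⁻¹, and e^{tJ} can be computed block-by-block.

A has Jordan form
J =
  [2, 1, 0]
  [0, 2, 0]
  [0, 0, 2]
(up to reordering of blocks).

Per-block formulas:
  For a 1×1 block at λ = 2: exp(t · [2]) = [e^(2t)].
  For a 2×2 Jordan block J_2(2): exp(t · J_2(2)) = e^(2t)·(I + t·N), where N is the 2×2 nilpotent shift.

After assembling e^{tJ} and conjugating by P, we get:

e^{tA} =
  [3*t*exp(2*t) + exp(2*t), t*exp(2*t), -t*exp(2*t)]
  [0, exp(2*t), 0]
  [9*t*exp(2*t), 3*t*exp(2*t), -3*t*exp(2*t) + exp(2*t)]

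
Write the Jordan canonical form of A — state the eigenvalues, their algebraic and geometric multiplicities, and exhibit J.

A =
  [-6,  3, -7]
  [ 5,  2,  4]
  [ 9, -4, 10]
J_3(2)

The characteristic polynomial is
  det(x·I − A) = x^3 - 6*x^2 + 12*x - 8 = (x - 2)^3

Eigenvalues and multiplicities (the geometric multiplicity of λ is n − rank(A − λI), which equals the number of Jordan blocks for λ):
  λ = 2: algebraic multiplicity = 3, geometric multiplicity = 1

Determining the block sizes for each eigenvalue:
  λ = 2: one block (gm = 1), so the single block has size am = 3 → block sizes [3]

Assembling the blocks gives a Jordan form
J =
  [2, 1, 0]
  [0, 2, 1]
  [0, 0, 2]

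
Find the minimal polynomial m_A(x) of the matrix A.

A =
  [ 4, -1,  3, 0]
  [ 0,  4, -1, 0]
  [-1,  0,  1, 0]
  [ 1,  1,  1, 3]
x^3 - 9*x^2 + 27*x - 27

The characteristic polynomial is χ_A(x) = (x - 3)^4, so the eigenvalues are known. The minimal polynomial is
  m_A(x) = Π_λ (x − λ)^{k_λ}
where k_λ is the size of the *largest* Jordan block for λ (equivalently, the smallest k with (A − λI)^k v = 0 for every generalised eigenvector v of λ).

  λ = 3: largest Jordan block has size 3, contributing (x − 3)^3

So m_A(x) = (x - 3)^3 = x^3 - 9*x^2 + 27*x - 27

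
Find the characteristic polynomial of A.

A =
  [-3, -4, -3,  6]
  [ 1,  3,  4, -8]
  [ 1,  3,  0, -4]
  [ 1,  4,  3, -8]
x^4 + 8*x^3 + 24*x^2 + 32*x + 16

Expanding det(x·I − A) (e.g. by cofactor expansion or by noting that A is similar to its Jordan form J, which has the same characteristic polynomial as A) gives
  χ_A(x) = x^4 + 8*x^3 + 24*x^2 + 32*x + 16
which factors as (x + 2)^4. The eigenvalues (with algebraic multiplicities) are λ = -2 with multiplicity 4.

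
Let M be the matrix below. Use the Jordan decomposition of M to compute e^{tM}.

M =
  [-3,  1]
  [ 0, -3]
e^{tM} =
  [exp(-3*t), t*exp(-3*t)]
  [0, exp(-3*t)]

Strategy: write M = P · J · P⁻¹ where J is a Jordan canonical form, so e^{tM} = P · e^{tJ} · P⁻¹, and e^{tJ} can be computed block-by-block.

M has Jordan form
J =
  [-3,  1]
  [ 0, -3]
(up to reordering of blocks).

Per-block formulas:
  For a 2×2 Jordan block J_2(-3): exp(t · J_2(-3)) = e^(-3t)·(I + t·N), where N is the 2×2 nilpotent shift.

After assembling e^{tJ} and conjugating by P, we get:

e^{tM} =
  [exp(-3*t), t*exp(-3*t)]
  [0, exp(-3*t)]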